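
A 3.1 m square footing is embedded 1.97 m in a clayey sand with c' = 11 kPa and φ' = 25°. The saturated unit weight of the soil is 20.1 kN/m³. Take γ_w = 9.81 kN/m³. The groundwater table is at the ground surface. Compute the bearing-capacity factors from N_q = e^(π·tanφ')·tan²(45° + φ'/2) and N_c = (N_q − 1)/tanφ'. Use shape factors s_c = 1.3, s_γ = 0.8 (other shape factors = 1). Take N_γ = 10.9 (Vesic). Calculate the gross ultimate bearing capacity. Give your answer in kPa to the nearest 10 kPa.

q_ult ≈ 650 kPa

tan25° = 0.4663, so N_q = e^(π×0.4663)·tan²(57.5°) = 4.327 × 2.464 = 10.66.
N_c = (10.66 − 1)/tan25° = 20.72.
Water table at ground surface, so effective unit weight γ' = 20.1 − 9.81 = 10.29 kN/m³ is used throughout; overburden q = 10.29 × 1.97 = 20.271 kPa; the same γ' applies in the ½γBN_γ term.
Cohesion term c·N_c·s_c = 11 × 20.721 × 1.3 = 296.3 kPa; surcharge term q·N_q = 20.271 × 10.662 = 216.14 kPa; self-weight term 0.5·γ·B·N_γ·s_γ = 0.5 × 10.29 × 3.1 × 10.9 × 0.8 = 139.08 kPa.
q_ult = 296.3 + 216.14 + 139.08 = 651.52 kPa.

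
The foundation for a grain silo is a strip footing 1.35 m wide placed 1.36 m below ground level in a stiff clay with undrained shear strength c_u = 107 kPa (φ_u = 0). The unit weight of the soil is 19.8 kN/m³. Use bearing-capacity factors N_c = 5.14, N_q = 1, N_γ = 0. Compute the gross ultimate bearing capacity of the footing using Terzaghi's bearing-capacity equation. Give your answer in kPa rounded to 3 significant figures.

Overburden at base level: q = 19.8 × 1.36 = 26.928 kPa.
Cohesion term c·N_c = 107 × 5.14 = 549.98 kPa; surcharge term q·N_q = 26.928 × 1 = 26.928 kPa.
q_ult = 549.98 + 26.928 = 576.91 kPa.

q_ult ≈ 577 kPa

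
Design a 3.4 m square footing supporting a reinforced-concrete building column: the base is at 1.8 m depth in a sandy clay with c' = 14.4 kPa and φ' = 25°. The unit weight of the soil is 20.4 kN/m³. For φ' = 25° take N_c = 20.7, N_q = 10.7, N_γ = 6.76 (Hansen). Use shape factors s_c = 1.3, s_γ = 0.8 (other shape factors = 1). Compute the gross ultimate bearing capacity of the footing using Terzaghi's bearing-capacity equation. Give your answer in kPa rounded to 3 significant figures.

Effective surcharge at the founding depth q = γ·D_f = 20.4 × 1.8 = 36.72 kPa.
q_ult = c·N_c·s_c + q·N_q + 0.5·γ·B·N_γ·s_γ
     = 14.4 × 20.7 × 1.3 + 36.72 × 10.7 + 0.5 × 20.4 × 3.4 × 6.76 × 0.8
     = 387.5 + 392.9 + 187.55 = 967.96 kPa.

q_ult ≈ 968 kPa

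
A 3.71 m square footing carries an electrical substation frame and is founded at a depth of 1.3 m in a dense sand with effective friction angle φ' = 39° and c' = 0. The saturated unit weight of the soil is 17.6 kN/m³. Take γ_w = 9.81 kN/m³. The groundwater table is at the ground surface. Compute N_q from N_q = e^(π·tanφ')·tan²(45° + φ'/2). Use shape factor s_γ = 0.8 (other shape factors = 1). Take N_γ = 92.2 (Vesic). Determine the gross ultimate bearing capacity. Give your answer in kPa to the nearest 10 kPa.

tan39° = 0.8098, so N_q = e^(π×0.8098)·tan²(64.5°) = 12.731 × 4.395 = 55.96.
γ' = 17.6 − 9.81 = 7.79 kN/m³ (submerged throughout). q = 7.79 × 1.3 = 10.127 kPa; the same γ' applies in the ½γBN_γ term.
q·N_q = 10.127 × 55.957 = 566.68 kPa
0.5·γ·B·N_γ·s_γ = 0.5 × 7.79 × 3.71 × 92.2 × 0.8 = 1065.9 kPa
q_ult = 566.68 + 1065.9 = 1632.5 kPa.

q_ult ≈ 1630 kPa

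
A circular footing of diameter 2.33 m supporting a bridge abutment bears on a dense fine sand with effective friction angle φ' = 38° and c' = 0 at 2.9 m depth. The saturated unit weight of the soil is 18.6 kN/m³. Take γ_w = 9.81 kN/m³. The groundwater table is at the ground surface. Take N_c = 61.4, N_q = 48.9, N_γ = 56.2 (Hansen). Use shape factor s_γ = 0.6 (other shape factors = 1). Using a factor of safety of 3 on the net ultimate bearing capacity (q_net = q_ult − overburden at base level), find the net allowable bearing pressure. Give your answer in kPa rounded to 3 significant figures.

γ' = 18.6 − 9.81 = 8.79 kN/m³ (submerged throughout). q = 8.79 × 2.9 = 25.491 kPa; the same γ' applies in the ½γBN_γ term.
q·N_q = 25.491 × 48.9 = 1246.5 kPa
0.5·γ·B·N_γ·s_γ = 0.5 × 8.79 × 2.33 × 56.2 × 0.6 = 345.3 kPa
q_ult = 1246.5 + 345.3 = 1591.8 kPa.
q_net = 1591.8 − 25.491 = 1566.3 kPa.
q_all(net) = 1566.3 / 3 = 522.11 kPa.

q_all(net) ≈ 522 kPa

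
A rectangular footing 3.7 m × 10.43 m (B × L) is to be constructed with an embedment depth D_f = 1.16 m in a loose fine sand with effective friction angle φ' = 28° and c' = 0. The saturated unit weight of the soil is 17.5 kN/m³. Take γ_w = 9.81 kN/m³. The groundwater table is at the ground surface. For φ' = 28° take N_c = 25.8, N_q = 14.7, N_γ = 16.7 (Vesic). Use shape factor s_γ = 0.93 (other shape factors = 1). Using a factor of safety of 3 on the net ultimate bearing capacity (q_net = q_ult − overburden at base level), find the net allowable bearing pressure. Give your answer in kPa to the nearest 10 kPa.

γ' = 17.5 − 9.81 = 7.69 kN/m³ (submerged throughout). q = 7.69 × 1.16 = 8.9204 kPa; the same γ' applies in the ½γBN_γ term.
q·N_q = 8.9204 × 14.7 = 131.13 kPa
0.5·γ·B·N_γ·s_γ = 0.5 × 7.69 × 3.7 × 16.7 × 0.93 = 220.95 kPa
q_ult = 131.13 + 220.95 = 352.08 kPa.
q_net = 352.08 − 8.9204 = 343.16 kPa.
q_all(net) = 343.16 / 3 = 114.39 kPa.

q_all(net) ≈ 110 kPa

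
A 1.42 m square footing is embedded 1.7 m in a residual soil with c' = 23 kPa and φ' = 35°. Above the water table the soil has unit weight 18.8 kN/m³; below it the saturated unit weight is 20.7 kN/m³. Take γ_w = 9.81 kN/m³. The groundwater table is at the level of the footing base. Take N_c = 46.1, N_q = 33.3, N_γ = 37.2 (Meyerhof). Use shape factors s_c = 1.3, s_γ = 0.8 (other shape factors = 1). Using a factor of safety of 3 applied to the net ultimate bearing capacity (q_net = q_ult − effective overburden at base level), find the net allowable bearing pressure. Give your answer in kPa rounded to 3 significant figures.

Effective surcharge at the founding depth q = γ·D_f = 18.8 × 1.7 = 31.96 kPa.
The water table coincides with the base, so in the self-weight term γ → γ' = 10.89 kN/m³.
q_ult = c·N_c·s_c + q·N_q + 0.5·γ·B·N_γ·s_γ
     = 23 × 46.1 × 1.3 + 31.96 × 33.3 + 0.5 × 10.89 × 1.42 × 37.2 × 0.8
     = 1378.4 + 1064.3 + 230.1 = 2672.8 kPa.
Net ultimate: q_net = 2672.8 − 31.96 = 2640.8 kPa.
q_all(net) = 2640.8 / 3 = 880.27 kPa.

q_all(net) ≈ 880 kPa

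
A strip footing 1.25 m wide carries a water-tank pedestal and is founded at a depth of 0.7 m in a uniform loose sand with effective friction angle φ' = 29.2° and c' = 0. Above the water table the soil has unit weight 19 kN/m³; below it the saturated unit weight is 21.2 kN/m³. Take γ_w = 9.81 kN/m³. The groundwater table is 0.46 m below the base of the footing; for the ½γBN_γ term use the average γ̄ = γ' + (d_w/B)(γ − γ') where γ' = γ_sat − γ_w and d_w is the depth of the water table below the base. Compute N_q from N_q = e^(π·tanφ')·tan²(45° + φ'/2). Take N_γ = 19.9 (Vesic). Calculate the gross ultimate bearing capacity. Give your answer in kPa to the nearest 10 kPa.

tan29.2° = 0.5589, so N_q = e^(π×0.5589)·tan²(59.6°) = 5.788 × 2.905 = 16.82.
Overburden at base level: q = 19 × 0.7 = 13.3 kPa.
The water table is 0.46 m below the base (< B = 1.25 m), so the ½γBN_γ term uses γ̄ = γ' + (d_w/B)(γ − γ') = 11.39 + (0.46/1.25)(19 − 11.39) = 14.19 kN/m³.
Surcharge term q·N_q = 13.3 × 16.815 = 223.64 kPa; self-weight term 0.5·γ·B·N_γ = 0.5 × 14.19 × 1.25 × 19.9 = 176.49 kPa.
q_ult = 223.64 + 176.49 = 400.13 kPa.

q_ult ≈ 400 kPa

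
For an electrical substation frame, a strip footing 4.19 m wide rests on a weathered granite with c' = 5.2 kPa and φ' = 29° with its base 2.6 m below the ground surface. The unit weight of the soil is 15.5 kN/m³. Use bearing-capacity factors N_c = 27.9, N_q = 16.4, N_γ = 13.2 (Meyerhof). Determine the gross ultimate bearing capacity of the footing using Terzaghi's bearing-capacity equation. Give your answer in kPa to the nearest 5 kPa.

q_ult ≈ 1235 kPa

Overburden at base level: q = 15.5 × 2.6 = 40.3 kPa.
Cohesion term c·N_c = 5.2 × 27.9 = 145.08 kPa; surcharge term q·N_q = 40.3 × 16.4 = 660.92 kPa; self-weight term 0.5·γ·B·N_γ = 0.5 × 15.5 × 4.19 × 13.2 = 428.64 kPa.
q_ult = 145.08 + 660.92 + 428.64 = 1234.6 kPa.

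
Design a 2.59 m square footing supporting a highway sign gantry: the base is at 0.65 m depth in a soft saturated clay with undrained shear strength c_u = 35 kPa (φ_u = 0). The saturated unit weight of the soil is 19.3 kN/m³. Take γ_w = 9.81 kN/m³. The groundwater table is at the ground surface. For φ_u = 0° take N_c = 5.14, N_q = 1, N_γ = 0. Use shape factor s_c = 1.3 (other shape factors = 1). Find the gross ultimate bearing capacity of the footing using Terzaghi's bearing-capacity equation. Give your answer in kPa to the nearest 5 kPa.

γ' = 19.3 − 9.81 = 9.49 kN/m³ (submerged throughout). q = 9.49 × 0.65 = 6.1685 kPa.
c·N_c·s_c = 35 × 5.14 × 1.3 = 233.87 kPa
q·N_q = 6.1685 × 1 = 6.1685 kPa
q_ult = 233.87 + 6.1685 = 240.04 kPa.

q_ult ≈ 240 kPa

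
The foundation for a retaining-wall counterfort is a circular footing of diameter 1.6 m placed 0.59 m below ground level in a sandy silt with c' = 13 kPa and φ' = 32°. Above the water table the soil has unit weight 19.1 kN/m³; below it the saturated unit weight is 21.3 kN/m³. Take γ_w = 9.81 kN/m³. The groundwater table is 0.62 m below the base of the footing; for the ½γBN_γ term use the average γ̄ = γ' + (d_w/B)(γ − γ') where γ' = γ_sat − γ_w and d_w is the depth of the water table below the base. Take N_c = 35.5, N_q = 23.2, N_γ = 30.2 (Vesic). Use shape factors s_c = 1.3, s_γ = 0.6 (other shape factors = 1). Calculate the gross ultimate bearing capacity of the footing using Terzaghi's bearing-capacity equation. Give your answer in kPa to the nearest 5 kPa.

q_ult ≈ 1070 kPa

Effective surcharge at the founding depth q = γ·D_f = 19.1 × 0.59 = 11.269 kPa.
With d_w = 0.62 m < B, γ̄ = 11.49 + (0.62/1.6) × (19.1 − 11.49) = 14.439 kN/m³.
q_ult = c·N_c·s_c + q·N_q + 0.5·γ·B·N_γ·s_γ
     = 13 × 35.5 × 1.3 + 11.269 × 23.2 + 0.5 × 14.439 × 1.6 × 30.2 × 0.6
     = 599.95 + 261.44 + 209.31 = 1070.7 kPa.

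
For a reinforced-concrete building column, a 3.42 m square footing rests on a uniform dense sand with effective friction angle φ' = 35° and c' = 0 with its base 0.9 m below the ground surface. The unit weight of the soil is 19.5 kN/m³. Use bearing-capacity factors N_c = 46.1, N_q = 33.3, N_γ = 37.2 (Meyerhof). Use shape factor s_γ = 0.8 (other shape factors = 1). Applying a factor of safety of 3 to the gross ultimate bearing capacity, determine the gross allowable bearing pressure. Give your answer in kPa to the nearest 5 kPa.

q_all ≈ 525 kPa

Effective surcharge at the founding depth q = γ·D_f = 19.5 × 0.9 = 17.55 kPa.
q_ult = q·N_q + 0.5·γ·B·N_γ·s_γ
     = 17.55 × 33.3 + 0.5 × 19.5 × 3.42 × 37.2 × 0.8
     = 584.41 + 992.35 = 1576.8 kPa.
q_all = q_ult / FS = 1576.8 / 3 = 525.59 kPa.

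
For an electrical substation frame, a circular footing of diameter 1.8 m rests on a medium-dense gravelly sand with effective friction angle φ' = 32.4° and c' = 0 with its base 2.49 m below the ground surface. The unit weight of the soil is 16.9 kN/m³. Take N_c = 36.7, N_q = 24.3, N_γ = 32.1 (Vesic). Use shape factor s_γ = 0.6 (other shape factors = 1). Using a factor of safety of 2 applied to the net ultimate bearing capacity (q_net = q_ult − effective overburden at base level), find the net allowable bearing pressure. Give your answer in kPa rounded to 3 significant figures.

q_all(net) ≈ 637 kPa

Effective surcharge at the founding depth q = γ·D_f = 16.9 × 2.49 = 42.081 kPa.
q_ult = q·N_q + 0.5·γ·B·N_γ·s_γ
     = 42.081 × 24.3 + 0.5 × 16.9 × 1.8 × 32.1 × 0.6
     = 1022.6 + 292.94 = 1315.5 kPa.
Net ultimate: q_net = 1315.5 − 42.081 = 1273.4 kPa.
q_all(net) = 1273.4 / 2 = 636.72 kPa.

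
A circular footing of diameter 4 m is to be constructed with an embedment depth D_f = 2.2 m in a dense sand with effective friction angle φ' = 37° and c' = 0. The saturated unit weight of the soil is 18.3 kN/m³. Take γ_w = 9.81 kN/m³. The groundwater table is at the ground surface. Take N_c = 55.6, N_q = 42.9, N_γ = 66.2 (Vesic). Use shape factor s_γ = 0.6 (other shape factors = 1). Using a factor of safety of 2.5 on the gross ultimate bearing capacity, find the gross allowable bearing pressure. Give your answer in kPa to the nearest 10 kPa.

q_all ≈ 590 kPa

γ' = 18.3 − 9.81 = 8.49 kN/m³ (submerged throughout). q = 8.49 × 2.2 = 18.678 kPa; the same γ' applies in the ½γBN_γ term.
q·N_q = 18.678 × 42.9 = 801.29 kPa
0.5·γ·B·N_γ·s_γ = 0.5 × 8.49 × 4 × 66.2 × 0.6 = 674.45 kPa
q_ult = 801.29 + 674.45 = 1475.7 kPa.
q_all = 1475.7 / 2.5 = 590.29 kPa.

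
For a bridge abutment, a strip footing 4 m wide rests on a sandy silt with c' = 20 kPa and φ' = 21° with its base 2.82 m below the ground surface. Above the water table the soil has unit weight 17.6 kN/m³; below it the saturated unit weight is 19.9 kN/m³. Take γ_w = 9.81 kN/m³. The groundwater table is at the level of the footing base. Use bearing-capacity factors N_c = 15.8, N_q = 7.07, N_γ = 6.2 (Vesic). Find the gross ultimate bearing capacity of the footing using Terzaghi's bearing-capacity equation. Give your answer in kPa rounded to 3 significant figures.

q_ult ≈ 792 kPa

Effective surcharge at the founding depth q = γ·D_f = 17.6 × 2.82 = 49.632 kPa.
The water table coincides with the base, so in the self-weight term γ → γ' = 10.09 kN/m³.
q_ult = c·N_c + q·N_q + 0.5·γ·B·N_γ
     = 20 × 15.8 + 49.632 × 7.07 + 0.5 × 10.09 × 4 × 6.2
     = 316 + 350.9 + 125.12 = 792.01 kPa.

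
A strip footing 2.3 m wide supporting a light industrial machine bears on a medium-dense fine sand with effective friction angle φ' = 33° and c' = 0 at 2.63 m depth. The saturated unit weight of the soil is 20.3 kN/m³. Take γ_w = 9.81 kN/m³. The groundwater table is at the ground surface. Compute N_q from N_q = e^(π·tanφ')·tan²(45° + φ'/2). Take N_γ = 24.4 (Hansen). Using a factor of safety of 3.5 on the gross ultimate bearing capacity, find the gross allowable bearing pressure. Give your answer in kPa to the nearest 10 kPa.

N_q = e^(π·tan33°)·tan²(61.5°) = 26.09.
Water table at ground surface, so effective unit weight γ' = 20.3 − 9.81 = 10.49 kN/m³ is used throughout; overburden q = 10.49 × 2.63 = 27.589 kPa; the same γ' applies in the ½γBN_γ term.
Surcharge term q·N_q = 27.589 × 26.092 = 719.84 kPa; self-weight term 0.5·γ·B·N_γ = 0.5 × 10.49 × 2.3 × 24.4 = 294.35 kPa.
q_ult = 719.84 + 294.35 = 1014.2 kPa.
q_all = 1014.2 / 3.5 = 289.77 kPa.

q_all ≈ 290 kPa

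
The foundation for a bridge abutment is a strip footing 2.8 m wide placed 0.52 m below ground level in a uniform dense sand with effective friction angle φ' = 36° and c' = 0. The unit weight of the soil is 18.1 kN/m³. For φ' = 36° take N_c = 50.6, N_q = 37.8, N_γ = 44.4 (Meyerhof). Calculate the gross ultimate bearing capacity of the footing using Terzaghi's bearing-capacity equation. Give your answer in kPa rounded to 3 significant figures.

Effective surcharge at the founding depth q = γ·D_f = 18.1 × 0.52 = 9.412 kPa.
q_ult = q·N_q + 0.5·γ·B·N_γ
     = 9.412 × 37.8 + 0.5 × 18.1 × 2.8 × 44.4
     = 355.77 + 1125.1 = 1480.9 kPa.

q_ult ≈ 1480 kPa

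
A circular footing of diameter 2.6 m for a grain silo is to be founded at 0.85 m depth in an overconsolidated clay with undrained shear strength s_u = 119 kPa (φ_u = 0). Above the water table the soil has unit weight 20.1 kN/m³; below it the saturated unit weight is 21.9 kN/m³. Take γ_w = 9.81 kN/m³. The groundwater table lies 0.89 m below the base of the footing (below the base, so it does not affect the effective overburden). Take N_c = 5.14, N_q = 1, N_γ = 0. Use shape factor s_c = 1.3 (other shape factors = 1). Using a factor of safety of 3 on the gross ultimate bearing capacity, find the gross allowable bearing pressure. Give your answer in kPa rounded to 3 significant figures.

q_all ≈ 271 kPa

q = γ·D_f = 20.1 × 0.85 = 17.085 kPa.
c·N_c·s_c = 119 × 5.14 × 1.3 = 795.16 kPa
q·N_q = 17.085 × 1 = 17.085 kPa
q_ult = 795.16 + 17.085 = 812.24 kPa.
q_all = 812.24 / 3 = 270.75 kPa.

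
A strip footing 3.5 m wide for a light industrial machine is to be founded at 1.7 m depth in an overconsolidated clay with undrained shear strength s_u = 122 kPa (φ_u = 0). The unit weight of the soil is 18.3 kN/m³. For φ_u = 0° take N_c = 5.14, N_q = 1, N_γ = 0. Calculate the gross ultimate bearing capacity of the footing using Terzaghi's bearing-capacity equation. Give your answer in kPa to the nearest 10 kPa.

q_ult ≈ 660 kPa

Overburden at base level: q = 18.3 × 1.7 = 31.11 kPa.
Cohesion term c·N_c = 122 × 5.14 = 627.08 kPa; surcharge term q·N_q = 31.11 × 1 = 31.11 kPa.
q_ult = 627.08 + 31.11 = 658.19 kPa.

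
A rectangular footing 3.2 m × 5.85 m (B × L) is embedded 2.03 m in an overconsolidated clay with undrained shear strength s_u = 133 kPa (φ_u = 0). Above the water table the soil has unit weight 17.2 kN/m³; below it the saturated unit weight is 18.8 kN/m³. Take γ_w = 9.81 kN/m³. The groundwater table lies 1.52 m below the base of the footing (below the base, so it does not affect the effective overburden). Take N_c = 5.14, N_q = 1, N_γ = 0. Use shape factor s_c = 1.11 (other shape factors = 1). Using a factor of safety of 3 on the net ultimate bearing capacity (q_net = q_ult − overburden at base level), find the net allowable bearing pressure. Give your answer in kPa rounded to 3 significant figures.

Overburden at base level: q = 17.2 × 2.03 = 34.916 kPa.
Cohesion term c·N_c·s_c = 133 × 5.14 × 1.11 = 758.82 kPa; surcharge term q·N_q = 34.916 × 1 = 34.916 kPa.
q_ult = 758.82 + 34.916 = 793.73 kPa.
q_net = 793.73 − 34.916 = 758.82 kPa.
q_all(net) = 758.82 / 3 = 252.94 kPa.

q_all(net) ≈ 253 kPa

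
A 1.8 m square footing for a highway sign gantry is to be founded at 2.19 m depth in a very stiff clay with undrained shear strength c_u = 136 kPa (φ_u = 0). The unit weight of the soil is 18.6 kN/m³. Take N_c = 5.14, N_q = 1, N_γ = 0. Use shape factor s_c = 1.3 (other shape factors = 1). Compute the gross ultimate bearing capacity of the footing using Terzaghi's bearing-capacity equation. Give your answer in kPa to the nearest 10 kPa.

q_ult ≈ 950 kPa

q = γ·D_f = 18.6 × 2.19 = 40.734 kPa.
c·N_c·s_c = 136 × 5.14 × 1.3 = 908.75 kPa
q·N_q = 40.734 × 1 = 40.734 kPa
q_ult = 908.75 + 40.734 = 949.49 kPa.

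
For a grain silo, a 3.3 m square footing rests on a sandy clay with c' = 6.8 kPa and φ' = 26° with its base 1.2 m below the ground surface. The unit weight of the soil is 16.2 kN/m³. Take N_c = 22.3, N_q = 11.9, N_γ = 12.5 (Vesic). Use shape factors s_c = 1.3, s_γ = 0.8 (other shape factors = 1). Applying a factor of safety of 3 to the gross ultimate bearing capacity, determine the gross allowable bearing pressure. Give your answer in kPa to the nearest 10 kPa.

q = γ·D_f = 16.2 × 1.2 = 19.44 kPa.
c·N_c·s_c = 6.8 × 22.3 × 1.3 = 197.13 kPa
q·N_q = 19.44 × 11.9 = 231.34 kPa
0.5·γ·B·N_γ·s_γ = 0.5 × 16.2 × 3.3 × 12.5 × 0.8 = 267.3 kPa
q_ult = 197.13 + 231.34 + 267.3 = 695.77 kPa.
q_all = q_ult / FS = 695.77 / 3 = 231.92 kPa.

q_all ≈ 230 kPa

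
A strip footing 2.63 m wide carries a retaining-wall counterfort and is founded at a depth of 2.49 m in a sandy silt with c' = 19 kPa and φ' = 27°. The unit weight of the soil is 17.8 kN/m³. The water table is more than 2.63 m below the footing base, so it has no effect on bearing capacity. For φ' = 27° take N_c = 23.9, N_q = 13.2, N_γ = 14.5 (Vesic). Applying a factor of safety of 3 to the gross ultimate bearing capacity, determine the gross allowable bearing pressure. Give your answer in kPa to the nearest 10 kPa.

Overburden at base level: q = 17.8 × 2.49 = 44.322 kPa.
Cohesion term c·N_c = 19 × 23.9 = 454.1 kPa; surcharge term q·N_q = 44.322 × 13.2 = 585.05 kPa; self-weight term 0.5·γ·B·N_γ = 0.5 × 17.8 × 2.63 × 14.5 = 339.4 kPa.
q_ult = 454.1 + 585.05 + 339.4 = 1378.6 kPa.
q_all = q_ult / FS = 1378.6 / 3 = 459.52 kPa.

q_all ≈ 460 kPa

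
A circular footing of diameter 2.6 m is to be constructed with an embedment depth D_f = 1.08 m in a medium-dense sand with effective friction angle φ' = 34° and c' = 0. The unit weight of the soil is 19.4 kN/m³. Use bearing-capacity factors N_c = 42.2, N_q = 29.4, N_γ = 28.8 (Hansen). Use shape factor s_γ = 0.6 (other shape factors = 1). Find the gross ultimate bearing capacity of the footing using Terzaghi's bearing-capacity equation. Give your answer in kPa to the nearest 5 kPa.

q_ult ≈ 1050 kPa

q = γ·D_f = 19.4 × 1.08 = 20.952 kPa.
q·N_q = 20.952 × 29.4 = 615.99 kPa
0.5·γ·B·N_γ·s_γ = 0.5 × 19.4 × 2.6 × 28.8 × 0.6 = 435.8 kPa
q_ult = 615.99 + 435.8 = 1051.8 kPa.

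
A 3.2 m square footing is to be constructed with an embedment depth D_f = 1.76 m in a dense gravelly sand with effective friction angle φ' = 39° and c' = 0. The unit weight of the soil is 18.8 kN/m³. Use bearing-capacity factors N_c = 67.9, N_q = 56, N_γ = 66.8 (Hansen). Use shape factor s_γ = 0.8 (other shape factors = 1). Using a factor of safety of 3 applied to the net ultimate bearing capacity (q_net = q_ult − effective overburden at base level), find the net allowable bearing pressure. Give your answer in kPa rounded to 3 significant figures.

Overburden at base level: q = 18.8 × 1.76 = 33.088 kPa.
Surcharge term q·N_q = 33.088 × 56 = 1852.9 kPa; self-weight term 0.5·γ·B·N_γ·s_γ = 0.5 × 18.8 × 3.2 × 66.8 × 0.8 = 1607.5 kPa.
q_ult = 1852.9 + 1607.5 = 3460.4 kPa.
Net ultimate: q_net = 3460.4 − 33.088 = 3427.3 kPa.
q_all(net) = 3427.3 / 3 = 1142.4 kPa.

q_all(net) ≈ 1140 kPa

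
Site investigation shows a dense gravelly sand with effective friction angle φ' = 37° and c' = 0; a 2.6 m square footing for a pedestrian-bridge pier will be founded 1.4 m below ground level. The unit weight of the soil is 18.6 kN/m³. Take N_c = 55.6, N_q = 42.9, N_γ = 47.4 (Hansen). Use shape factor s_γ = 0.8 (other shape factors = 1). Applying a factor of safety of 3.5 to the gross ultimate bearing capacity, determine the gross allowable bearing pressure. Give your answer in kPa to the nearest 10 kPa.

q_all ≈ 580 kPa

q = γ·D_f = 18.6 × 1.4 = 26.04 kPa.
q·N_q = 26.04 × 42.9 = 1117.1 kPa
0.5·γ·B·N_γ·s_γ = 0.5 × 18.6 × 2.6 × 47.4 × 0.8 = 916.91 kPa
q_ult = 1117.1 + 916.91 = 2034 kPa.
q_all = q_ult / FS = 2034 / 3.5 = 581.15 kPa.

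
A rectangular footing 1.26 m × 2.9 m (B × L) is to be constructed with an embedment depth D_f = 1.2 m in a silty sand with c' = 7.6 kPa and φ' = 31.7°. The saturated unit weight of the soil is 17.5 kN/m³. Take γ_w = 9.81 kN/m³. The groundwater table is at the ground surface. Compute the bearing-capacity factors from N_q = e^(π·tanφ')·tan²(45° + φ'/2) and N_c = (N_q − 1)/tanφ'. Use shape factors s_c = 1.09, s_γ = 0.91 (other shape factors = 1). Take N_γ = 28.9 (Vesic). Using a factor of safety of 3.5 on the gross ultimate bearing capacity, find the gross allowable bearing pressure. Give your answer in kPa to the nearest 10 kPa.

q_all ≈ 180 kPa

N_q = e^(π·tan31.7°)·tan²(60.85°) = 22.38; N_c = (N_q − 1)/tanφ' = 34.61.
With the water table at the surface the whole profile is submerged: γ' = 17.5 − 9.81 = 7.69 kN/m³, so q = γ'·D_f = 9.228 kPa; the same γ' applies in the ½γBN_γ term.
q_ult = c·N_c·s_c + q·N_q + 0.5·γ·B·N_γ·s_γ
     = 7.6 × 34.612 × 1.09 + 9.228 × 22.377 + 0.5 × 7.69 × 1.26 × 28.9 × 0.91
     = 286.73 + 206.49 + 127.41 = 620.63 kPa.
q_all = 620.63 / 3.5 = 177.32 kPa.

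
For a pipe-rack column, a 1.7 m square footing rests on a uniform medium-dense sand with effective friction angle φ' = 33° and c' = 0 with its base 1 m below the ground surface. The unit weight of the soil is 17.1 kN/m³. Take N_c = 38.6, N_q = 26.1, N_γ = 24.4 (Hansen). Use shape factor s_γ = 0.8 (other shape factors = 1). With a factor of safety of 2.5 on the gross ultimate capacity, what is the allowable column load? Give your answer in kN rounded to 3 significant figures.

Effective surcharge at the founding depth q = γ·D_f = 17.1 × 1 = 17.1 kPa.
q_ult = q·N_q + 0.5·γ·B·N_γ·s_γ
     = 17.1 × 26.1 + 0.5 × 17.1 × 1.7 × 24.4 × 0.8
     = 446.31 + 283.72 = 730.03 kPa.
Gross allowable pressure q_all = 730.03 / 2.5 = 292.01 kPa.
Footing area = 2.89 m², so allowable column load = 292.01 × 2.89 = 843.92 kN.

P_all ≈ 844 kN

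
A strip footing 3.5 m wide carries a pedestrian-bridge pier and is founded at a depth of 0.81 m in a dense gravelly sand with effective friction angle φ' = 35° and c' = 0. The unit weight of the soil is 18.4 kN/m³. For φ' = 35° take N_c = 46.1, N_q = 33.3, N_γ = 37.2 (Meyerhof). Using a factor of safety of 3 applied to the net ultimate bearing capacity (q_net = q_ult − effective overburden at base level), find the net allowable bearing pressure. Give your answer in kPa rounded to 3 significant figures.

q_all(net) ≈ 560 kPa

Effective surcharge at the founding depth q = γ·D_f = 18.4 × 0.81 = 14.904 kPa.
q_ult = q·N_q + 0.5·γ·B·N_γ
     = 14.904 × 33.3 + 0.5 × 18.4 × 3.5 × 37.2
     = 496.3 + 1197.8 = 1694.1 kPa.
Net ultimate: q_net = 1694.1 − 14.904 = 1679.2 kPa.
q_all(net) = 1679.2 / 3 = 559.75 kPa.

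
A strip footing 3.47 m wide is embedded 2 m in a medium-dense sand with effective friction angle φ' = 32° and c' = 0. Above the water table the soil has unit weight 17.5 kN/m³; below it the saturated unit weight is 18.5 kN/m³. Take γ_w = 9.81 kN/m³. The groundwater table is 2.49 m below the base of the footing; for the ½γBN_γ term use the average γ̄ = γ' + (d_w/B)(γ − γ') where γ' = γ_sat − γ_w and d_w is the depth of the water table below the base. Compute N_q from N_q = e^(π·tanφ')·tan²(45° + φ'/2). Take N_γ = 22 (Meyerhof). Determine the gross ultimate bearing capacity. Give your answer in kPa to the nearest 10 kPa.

tan32° = 0.6249, so N_q = e^(π×0.6249)·tan²(61°) = 7.121 × 3.255 = 23.18.
q = γ·D_f = 17.5 × 2 = 35 kPa.
γ' = 8.69 kN/m³; averaging over the depth B below the base, γ̄ = γ' + (d_w/B)(γ − γ') = 15.012 kN/m³.
q·N_q = 35 × 23.177 = 811.19 kPa
0.5·γ·B·N_γ = 0.5 × 15.012 × 3.47 × 22 = 573 kPa
q_ult = 811.19 + 573 = 1384.2 kPa.

q_ult ≈ 1380 kPa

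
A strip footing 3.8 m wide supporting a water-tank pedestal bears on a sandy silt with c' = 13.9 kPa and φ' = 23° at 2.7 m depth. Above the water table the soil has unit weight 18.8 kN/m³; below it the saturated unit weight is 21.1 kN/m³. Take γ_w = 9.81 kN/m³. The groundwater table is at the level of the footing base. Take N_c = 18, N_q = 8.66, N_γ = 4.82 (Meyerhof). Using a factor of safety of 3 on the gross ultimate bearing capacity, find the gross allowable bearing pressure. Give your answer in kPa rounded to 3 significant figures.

q_all ≈ 264 kPa

Effective surcharge at the founding depth q = γ·D_f = 18.8 × 2.7 = 50.76 kPa.
The water table coincides with the base, so in the self-weight term γ → γ' = 11.29 kN/m³.
q_ult = c·N_c + q·N_q + 0.5·γ·B·N_γ
     = 13.9 × 18 + 50.76 × 8.66 + 0.5 × 11.29 × 3.8 × 4.82
     = 250.2 + 439.58 + 103.39 = 793.18 kPa.
q_all = 793.18 / 3 = 264.39 kPa.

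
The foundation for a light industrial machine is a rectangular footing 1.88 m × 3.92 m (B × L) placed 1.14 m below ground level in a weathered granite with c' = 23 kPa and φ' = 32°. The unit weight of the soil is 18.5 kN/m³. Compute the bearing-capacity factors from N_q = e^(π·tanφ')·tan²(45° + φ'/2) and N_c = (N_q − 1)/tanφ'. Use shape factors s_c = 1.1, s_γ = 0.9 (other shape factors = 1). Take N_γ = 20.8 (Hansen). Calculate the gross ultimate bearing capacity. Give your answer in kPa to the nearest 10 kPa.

tan32° = 0.6249, so N_q = e^(π×0.6249)·tan²(61°) = 7.121 × 3.255 = 23.18.
N_c = (23.18 − 1)/tan32° = 35.49.
Overburden at base level: q = 18.5 × 1.14 = 21.09 kPa.
Cohesion term c·N_c·s_c = 23 × 35.49 × 1.1 = 897.9 kPa; surcharge term q·N_q = 21.09 × 23.177 = 488.8 kPa; self-weight term 0.5·γ·B·N_γ·s_γ = 0.5 × 18.5 × 1.88 × 20.8 × 0.9 = 325.54 kPa.
q_ult = 897.9 + 488.8 + 325.54 = 1712.2 kPa.

q_ult ≈ 1710 kPa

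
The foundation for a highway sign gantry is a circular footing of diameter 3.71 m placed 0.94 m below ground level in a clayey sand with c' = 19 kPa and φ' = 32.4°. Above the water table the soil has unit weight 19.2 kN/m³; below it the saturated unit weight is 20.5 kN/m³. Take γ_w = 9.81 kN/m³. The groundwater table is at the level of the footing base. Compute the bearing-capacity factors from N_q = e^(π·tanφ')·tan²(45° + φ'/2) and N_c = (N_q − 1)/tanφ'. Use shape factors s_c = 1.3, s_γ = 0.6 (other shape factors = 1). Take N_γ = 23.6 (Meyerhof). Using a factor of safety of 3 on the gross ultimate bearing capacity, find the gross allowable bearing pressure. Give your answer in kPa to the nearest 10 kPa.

N_q = e^(π·tan32.4°)·tan²(61.2°) = 24.3; N_c = (N_q − 1)/tanφ' = 36.71.
q = γ·D_f = 19.2 × 0.94 = 18.048 kPa.
For the ½γBN_γ term take γ' = 20.5 − 9.81 = 10.69 kN/m³ (soil below base is submerged).
c·N_c·s_c = 19 × 36.707 × 1.3 = 906.67 kPa
q·N_q = 18.048 × 24.295 = 438.48 kPa
0.5·γ·B·N_γ·s_γ = 0.5 × 10.69 × 3.71 × 23.6 × 0.6 = 280.79 kPa
q_ult = 906.67 + 438.48 + 280.79 = 1625.9 kPa.
q_all = 1625.9 / 3 = 541.98 kPa.

q_all ≈ 540 kPa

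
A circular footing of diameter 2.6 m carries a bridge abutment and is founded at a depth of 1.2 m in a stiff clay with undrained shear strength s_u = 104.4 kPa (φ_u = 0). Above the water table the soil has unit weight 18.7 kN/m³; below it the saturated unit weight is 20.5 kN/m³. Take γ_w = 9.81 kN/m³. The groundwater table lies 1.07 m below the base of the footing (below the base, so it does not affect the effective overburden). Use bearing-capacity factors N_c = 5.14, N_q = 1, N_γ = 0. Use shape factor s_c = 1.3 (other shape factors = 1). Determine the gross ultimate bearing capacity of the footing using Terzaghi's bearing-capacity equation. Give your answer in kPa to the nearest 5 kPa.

q_ult ≈ 720 kPa

Overburden at base level: q = 18.7 × 1.2 = 22.44 kPa.
Cohesion term c·N_c·s_c = 104.4 × 5.14 × 1.3 = 697.6 kPa; surcharge term q·N_q = 22.44 × 1 = 22.44 kPa.
q_ult = 697.6 + 22.44 = 720.04 kPa.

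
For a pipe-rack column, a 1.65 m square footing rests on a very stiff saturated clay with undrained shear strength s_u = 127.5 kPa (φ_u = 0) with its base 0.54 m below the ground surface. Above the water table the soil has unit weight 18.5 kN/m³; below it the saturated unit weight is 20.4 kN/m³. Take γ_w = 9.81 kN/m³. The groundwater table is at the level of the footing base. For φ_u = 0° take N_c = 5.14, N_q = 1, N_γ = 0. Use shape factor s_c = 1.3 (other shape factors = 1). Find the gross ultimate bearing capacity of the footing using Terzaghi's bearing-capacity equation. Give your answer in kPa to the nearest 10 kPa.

Effective surcharge at the founding depth q = γ·D_f = 18.5 × 0.54 = 9.99 kPa.
q_ult = c·N_c·s_c + q·N_q
     = 127.5 × 5.14 × 1.3 + 9.99 × 1
     = 851.95 + 9.99 = 861.94 kPa.

q_ult ≈ 860 kPa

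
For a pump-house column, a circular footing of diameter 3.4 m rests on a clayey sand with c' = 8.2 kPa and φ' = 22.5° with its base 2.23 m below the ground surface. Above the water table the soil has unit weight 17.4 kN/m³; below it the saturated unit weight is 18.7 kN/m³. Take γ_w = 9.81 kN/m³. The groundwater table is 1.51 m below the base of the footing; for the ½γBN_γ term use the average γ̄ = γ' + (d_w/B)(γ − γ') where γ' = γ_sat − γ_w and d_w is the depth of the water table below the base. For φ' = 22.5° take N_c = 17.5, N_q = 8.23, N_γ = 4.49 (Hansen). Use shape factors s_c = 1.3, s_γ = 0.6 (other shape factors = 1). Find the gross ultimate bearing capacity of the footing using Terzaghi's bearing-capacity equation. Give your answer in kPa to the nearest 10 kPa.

q = γ·D_f = 17.4 × 2.23 = 38.802 kPa.
γ' = 8.89 kN/m³; averaging over the depth B below the base, γ̄ = γ' + (d_w/B)(γ − γ') = 12.669 kN/m³.
c·N_c·s_c = 8.2 × 17.5 × 1.3 = 186.55 kPa
q·N_q = 38.802 × 8.23 = 319.34 kPa
0.5·γ·B·N_γ·s_γ = 0.5 × 12.669 × 3.4 × 4.49 × 0.6 = 58.024 kPa
q_ult = 186.55 + 319.34 + 58.024 = 563.91 kPa.

q_ult ≈ 560 kPa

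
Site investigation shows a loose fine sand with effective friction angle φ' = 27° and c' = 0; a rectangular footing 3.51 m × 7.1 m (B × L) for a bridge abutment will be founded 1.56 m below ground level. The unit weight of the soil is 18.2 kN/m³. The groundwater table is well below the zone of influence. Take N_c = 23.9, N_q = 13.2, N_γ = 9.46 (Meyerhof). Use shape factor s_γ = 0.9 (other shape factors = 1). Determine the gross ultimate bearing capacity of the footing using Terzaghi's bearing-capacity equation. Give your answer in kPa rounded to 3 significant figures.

q = γ·D_f = 18.2 × 1.56 = 28.392 kPa.
q·N_q = 28.392 × 13.2 = 374.77 kPa
0.5·γ·B·N_γ·s_γ = 0.5 × 18.2 × 3.51 × 9.46 × 0.9 = 271.95 kPa
q_ult = 374.77 + 271.95 = 646.72 kPa.

q_ult ≈ 647 kPa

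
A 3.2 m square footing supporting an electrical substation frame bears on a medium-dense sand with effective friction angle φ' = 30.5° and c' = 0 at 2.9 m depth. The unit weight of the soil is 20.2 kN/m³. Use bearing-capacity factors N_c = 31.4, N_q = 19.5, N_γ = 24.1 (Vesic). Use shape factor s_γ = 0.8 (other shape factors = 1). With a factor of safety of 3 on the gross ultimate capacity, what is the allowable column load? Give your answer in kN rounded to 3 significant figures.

q = γ·D_f = 20.2 × 2.9 = 58.58 kPa.
q·N_q = 58.58 × 19.5 = 1142.3 kPa
0.5·γ·B·N_γ·s_γ = 0.5 × 20.2 × 3.2 × 24.1 × 0.8 = 623.13 kPa
q_ult = 1142.3 + 623.13 = 1765.4 kPa.
Gross allowable pressure q_all = 1765.4 / 3 = 588.48 kPa.
Footing area = 10.24 m², so allowable column load = 588.48 × 10.24 = 6026 kN.

P_all ≈ 6030 kN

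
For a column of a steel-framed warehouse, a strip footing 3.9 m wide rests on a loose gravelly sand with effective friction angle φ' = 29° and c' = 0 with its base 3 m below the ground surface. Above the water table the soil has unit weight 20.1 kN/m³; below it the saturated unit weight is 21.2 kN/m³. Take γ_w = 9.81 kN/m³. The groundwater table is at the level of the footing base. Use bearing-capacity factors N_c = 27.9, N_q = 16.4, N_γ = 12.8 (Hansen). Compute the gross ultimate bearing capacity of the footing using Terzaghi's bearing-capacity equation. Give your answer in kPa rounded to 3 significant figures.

Effective surcharge at the founding depth q = γ·D_f = 20.1 × 3 = 60.3 kPa.
The water table coincides with the base, so in the self-weight term γ → γ' = 11.39 kN/m³.
q_ult = q·N_q + 0.5·γ·B·N_γ
     = 60.3 × 16.4 + 0.5 × 11.39 × 3.9 × 12.8
     = 988.92 + 284.29 = 1273.2 kPa.

q_ult ≈ 1270 kPa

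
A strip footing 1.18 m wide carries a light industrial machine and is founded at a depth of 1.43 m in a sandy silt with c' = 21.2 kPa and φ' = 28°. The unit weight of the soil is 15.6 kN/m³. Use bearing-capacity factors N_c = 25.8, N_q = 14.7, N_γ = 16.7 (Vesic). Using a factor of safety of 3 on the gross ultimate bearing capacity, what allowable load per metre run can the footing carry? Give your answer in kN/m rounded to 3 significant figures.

≈ 405 kN/m

Overburden at base level: q = 15.6 × 1.43 = 22.308 kPa.
Cohesion term c·N_c = 21.2 × 25.8 = 546.96 kPa; surcharge term q·N_q = 22.308 × 14.7 = 327.93 kPa; self-weight term 0.5·γ·B·N_γ = 0.5 × 15.6 × 1.18 × 16.7 = 153.71 kPa.
q_ult = 546.96 + 327.93 + 153.71 = 1028.6 kPa.
Gross allowable pressure q_all = 1028.6 / 3 = 342.86 kPa.
Allowable wall load = q_all × B = 342.86 × 1.18 = 404.58 kN per metre run.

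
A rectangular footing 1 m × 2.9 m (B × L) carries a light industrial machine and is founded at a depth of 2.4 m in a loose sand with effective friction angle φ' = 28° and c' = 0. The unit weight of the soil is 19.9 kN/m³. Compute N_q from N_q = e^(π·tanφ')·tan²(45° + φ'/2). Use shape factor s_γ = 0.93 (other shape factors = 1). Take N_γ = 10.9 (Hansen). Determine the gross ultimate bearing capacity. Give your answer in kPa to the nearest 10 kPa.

q_ult ≈ 800 kPa

tan28° = 0.5317, so N_q = e^(π×0.5317)·tan²(59°) = 5.314 × 2.77 = 14.72.
Overburden at base level: q = 19.9 × 2.4 = 47.76 kPa.
Surcharge term q·N_q = 47.76 × 14.72 = 703.02 kPa; self-weight term 0.5·γ·B·N_γ·s_γ = 0.5 × 19.9 × 1 × 10.9 × 0.93 = 100.86 kPa.
q_ult = 703.02 + 100.86 = 803.88 kPa.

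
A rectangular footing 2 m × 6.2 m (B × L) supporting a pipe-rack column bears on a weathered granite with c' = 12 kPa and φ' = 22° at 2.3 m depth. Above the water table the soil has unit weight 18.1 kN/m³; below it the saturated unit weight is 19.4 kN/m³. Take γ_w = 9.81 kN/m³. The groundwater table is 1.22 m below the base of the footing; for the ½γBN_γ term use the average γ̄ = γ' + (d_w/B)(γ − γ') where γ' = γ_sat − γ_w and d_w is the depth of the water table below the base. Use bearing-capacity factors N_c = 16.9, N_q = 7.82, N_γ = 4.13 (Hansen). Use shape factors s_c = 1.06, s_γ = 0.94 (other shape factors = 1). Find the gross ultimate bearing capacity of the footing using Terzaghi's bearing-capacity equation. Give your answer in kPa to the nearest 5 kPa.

Effective surcharge at the founding depth q = γ·D_f = 18.1 × 2.3 = 41.63 kPa.
With d_w = 1.22 m < B, γ̄ = 9.59 + (1.22/2) × (18.1 − 9.59) = 14.781 kN/m³.
q_ult = c·N_c·s_c + q·N_q + 0.5·γ·B·N_γ·s_γ
     = 12 × 16.9 × 1.06 + 41.63 × 7.82 + 0.5 × 14.781 × 2 × 4.13 × 0.94
     = 214.97 + 325.55 + 57.383 = 597.9 kPa.

q_ult ≈ 600 kPa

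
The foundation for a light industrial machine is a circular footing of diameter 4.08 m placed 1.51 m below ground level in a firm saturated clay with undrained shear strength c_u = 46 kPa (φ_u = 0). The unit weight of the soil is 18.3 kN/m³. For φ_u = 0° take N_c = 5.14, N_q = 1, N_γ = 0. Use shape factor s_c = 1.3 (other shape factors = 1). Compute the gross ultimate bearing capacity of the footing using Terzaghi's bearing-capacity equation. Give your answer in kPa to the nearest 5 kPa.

q_ult ≈ 335 kPa

q = γ·D_f = 18.3 × 1.51 = 27.633 kPa.
c·N_c·s_c = 46 × 5.14 × 1.3 = 307.37 kPa
q·N_q = 27.633 × 1 = 27.633 kPa
q_ult = 307.37 + 27.633 = 335 kPa.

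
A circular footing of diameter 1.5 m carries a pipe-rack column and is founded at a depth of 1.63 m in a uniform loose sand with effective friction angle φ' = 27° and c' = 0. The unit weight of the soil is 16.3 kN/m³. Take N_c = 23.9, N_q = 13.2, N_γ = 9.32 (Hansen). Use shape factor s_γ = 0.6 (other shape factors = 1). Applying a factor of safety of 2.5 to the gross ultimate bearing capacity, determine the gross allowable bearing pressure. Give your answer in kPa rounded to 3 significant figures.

q_all ≈ 168 kPa

Effective surcharge at the founding depth q = γ·D_f = 16.3 × 1.63 = 26.569 kPa.
q_ult = q·N_q + 0.5·γ·B·N_γ·s_γ
     = 26.569 × 13.2 + 0.5 × 16.3 × 1.5 × 9.32 × 0.6
     = 350.71 + 68.362 = 419.07 kPa.
q_all = q_ult / FS = 419.07 / 2.5 = 167.63 kPa.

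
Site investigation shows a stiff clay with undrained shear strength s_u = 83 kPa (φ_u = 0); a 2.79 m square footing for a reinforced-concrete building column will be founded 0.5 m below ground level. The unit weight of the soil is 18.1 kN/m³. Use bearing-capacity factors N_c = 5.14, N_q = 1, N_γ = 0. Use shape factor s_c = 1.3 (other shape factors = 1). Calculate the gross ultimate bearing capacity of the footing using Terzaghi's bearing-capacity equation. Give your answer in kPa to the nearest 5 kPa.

q_ult ≈ 565 kPa

Overburden at base level: q = 18.1 × 0.5 = 9.05 kPa.
Cohesion term c·N_c·s_c = 83 × 5.14 × 1.3 = 554.61 kPa; surcharge term q·N_q = 9.05 × 1 = 9.05 kPa.
q_ult = 554.61 + 9.05 = 563.66 kPa.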